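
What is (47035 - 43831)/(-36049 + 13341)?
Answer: -801/5677 ≈ -0.14110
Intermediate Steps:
(47035 - 43831)/(-36049 + 13341) = 3204/(-22708) = 3204*(-1/22708) = -801/5677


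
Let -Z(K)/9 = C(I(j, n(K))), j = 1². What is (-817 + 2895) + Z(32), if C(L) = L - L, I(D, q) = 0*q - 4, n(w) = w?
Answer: 2078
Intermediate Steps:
j = 1
I(D, q) = -4 (I(D, q) = 0 - 4 = -4)
C(L) = 0
Z(K) = 0 (Z(K) = -9*0 = 0)
(-817 + 2895) + Z(32) = (-817 + 2895) + 0 = 2078 + 0 = 2078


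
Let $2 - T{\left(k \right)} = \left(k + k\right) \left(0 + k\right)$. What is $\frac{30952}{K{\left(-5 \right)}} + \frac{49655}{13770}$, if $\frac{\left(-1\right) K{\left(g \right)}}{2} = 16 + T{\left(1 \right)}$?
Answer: $- \frac{5307751}{5508} \approx -963.64$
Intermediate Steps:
$T{\left(k \right)} = 2 - 2 k^{2}$ ($T{\left(k \right)} = 2 - \left(k + k\right) \left(0 + k\right) = 2 - 2 k k = 2 - 2 k^{2}$)
$K{\left(g \right)} = -32$ ($K{\left(g \right)} = - 2 \left(16 + \left(2 - 2 \cdot 1^{2}\right)\right) = - 2 \left(16 + \left(2 - 2\right)\right) = - 2 \left(16 + 0\right) = \left(-2\right) 16 = -32$)
$\frac{30952}{K{\left(-5 \right)}} + \frac{49655}{13770} = \frac{30952}{-32} + \frac{49655}{13770} = 30952 \left(- \frac{1}{32}\right) + 49655 \cdot \frac{1}{13770} = - \frac{3869}{4} + \frac{9931}{2754} = - \frac{5307751}{5508}$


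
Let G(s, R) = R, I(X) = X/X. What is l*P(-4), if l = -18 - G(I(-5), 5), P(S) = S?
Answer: 92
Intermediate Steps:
I(X) = 1
l = -23 (l = -18 - 1*5 = -18 - 5 = -23)
l*P(-4) = -23*(-4) = 92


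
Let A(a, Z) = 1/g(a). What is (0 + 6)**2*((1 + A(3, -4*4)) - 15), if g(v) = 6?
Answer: -498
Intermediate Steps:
A(a, Z) = 1/6
(0 + 6)**2*((1 + A(3, -4*4)) - 15) = (0 + 6)**2*((1 + 1/6) - 15) = 6**2*(7/6 - 15) = 36*(-83/6) = -498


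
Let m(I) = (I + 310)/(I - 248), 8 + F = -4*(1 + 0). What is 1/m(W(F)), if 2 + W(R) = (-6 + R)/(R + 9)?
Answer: -122/157 ≈ -0.77707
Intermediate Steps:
F = -12 (F = -8 - 4*(1 + 0) = -8 - 4*1 = -8 - 4 = -12)
W(R) = -2 + (-6 + R)/(9 + R) (W(R) = -2 + (-6 + R)/(R + 9) = -2 + (-6 + R)/(9 + R))
m(I) = (310 + I)/(-248 + I)
1/m(W(F)) = 1/((310 + (-24 - 1*(-12))/(9 - 12))/(-248 + (-24 - 1*(-12))/(9 - 12))) = 1/((310 + (-24 + 12)/(-3))/(-248 + (-24 + 12)/(-3))) = 1/((310 - ⅓*(-12))/(-248 - ⅓*(-12))) = 1/((310 + 4)/(-248 + 4)) = 1/(314/(-244)) = 1/(-1/244*314) = 1/(-157/122) = -122/157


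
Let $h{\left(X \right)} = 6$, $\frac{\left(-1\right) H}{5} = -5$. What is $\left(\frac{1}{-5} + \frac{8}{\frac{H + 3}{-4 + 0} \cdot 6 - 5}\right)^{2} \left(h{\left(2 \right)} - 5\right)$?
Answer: $\frac{7569}{55225} \approx 0.13706$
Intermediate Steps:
$H = 25$ ($H = \left(-5\right) \left(-5\right) = 25$)
$\left(\frac{1}{-5} + \frac{8}{\frac{H + 3}{-4 + 0} \cdot 6 - 5}\right)^{2} \left(h{\left(2 \right)} - 5\right) = \left(\frac{1}{-5} + \frac{8}{\frac{25 + 3}{-4 + 0} \cdot 6 - 5}\right)^{2} \left(6 - 5\right) = \left(- \frac{1}{5} + \frac{8}{\frac{28}{-4} \cdot 6 - 5}\right)^{2} \cdot 1 = \left(- \frac{1}{5} + \frac{8}{28 \left(- \frac{1}{4}\right) 6 - 5}\right)^{2} \cdot 1 = \left(- \frac{1}{5} + \frac{8}{\left(-7\right) 6 - 5}\right)^{2} \cdot 1 = \left(- \frac{1}{5} + \frac{8}{-42 - 5}\right)^{2} \cdot 1 = \left(- \frac{1}{5} + \frac{8}{-47}\right)^{2} \cdot 1 = \left(- \frac{1}{5} + 8 \left(- \frac{1}{47}\right)\right)^{2} \cdot 1 = \left(- \frac{1}{5} - \frac{8}{47}\right)^{2} \cdot 1 = \left(- \frac{87}{235}\right)^{2} \cdot 1 = \frac{7569}{55225} \cdot 1 = \frac{7569}{55225}$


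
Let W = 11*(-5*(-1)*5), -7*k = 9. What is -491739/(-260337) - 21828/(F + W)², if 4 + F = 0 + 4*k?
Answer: 474866946485/300543533059 ≈ 1.5800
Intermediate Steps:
k = -9/7 (k = -⅐*9 = -9/7 ≈ -1.2857)
W = 275 (W = 11*(5*5) = 11*25 = 275)
F = -64/7 (F = -4 + (0 + 4*(-9/7)) = -4 + (0 - 36/7) = -4 - 36/7 = -64/7 ≈ -9.1429)
-491739/(-260337) - 21828/(F + W)² = -491739/(-260337) - 21828/(-64/7 + 275)² = -491739*(-1/260337) - 21828/((1861/7)²) = 163913/86779 - 21828/3463321/49 = 163913/86779 - 21828*49/3463321 = 163913/86779 - 1069572/3463321 = 474866946485/300543533059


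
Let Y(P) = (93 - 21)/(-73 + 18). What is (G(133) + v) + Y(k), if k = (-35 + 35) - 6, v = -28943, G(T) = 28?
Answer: -1590397/55 ≈ -28916.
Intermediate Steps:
k = -6 (k = 0 - 6 = -6)
Y(P) = -72/55 (Y(P) = 72/(-55) = 72*(-1/55) = -72/55)
(G(133) + v) + Y(k) = (28 - 28943) - 72/55 = -28915 - 72/55 = -1590397/55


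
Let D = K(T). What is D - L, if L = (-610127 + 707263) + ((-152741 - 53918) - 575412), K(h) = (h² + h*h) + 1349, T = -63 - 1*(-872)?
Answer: 1995246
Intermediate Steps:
T = 809 (T = -63 + 872 = 809)
K(h) = 1349 + 2*h² (K(h) = (h² + h²) + 1349 = 2*h² + 1349 = 1349 + 2*h²)
D = 1310311 (D = 1349 + 2*809² = 1349 + 2*654481 = 1349 + 1308962 = 1310311)
L = -684935 (L = 97136 + (-206659 - 575412) = 97136 - 782071 = -684935)
D - L = 1310311 - 1*(-684935) = 1310311 + 684935 = 1995246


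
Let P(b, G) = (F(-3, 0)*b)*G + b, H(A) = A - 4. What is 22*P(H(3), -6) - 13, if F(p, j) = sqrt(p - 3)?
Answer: -35 + 132*I*sqrt(6) ≈ -35.0 + 323.33*I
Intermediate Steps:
F(p, j) = sqrt(-3 + p)
H(A) = -4 + A
P(b, G) = b + I*G*b*sqrt(6) (P(b, G) = (sqrt(-3 - 3)*b)*G + b = (sqrt(-6)*b)*G + b = ((I*sqrt(6))*b)*G + b = (I*b*sqrt(6))*G + b = I*G*b*sqrt(6) + b = b + I*G*b*sqrt(6))
22*P(H(3), -6) - 13 = 22*((-4 + 3)*(1 + I*(-6)*sqrt(6))) - 13 = 22*(-(1 - 6*I*sqrt(6))) - 13 = 22*(-1 + 6*I*sqrt(6)) - 13 = (-22 + 132*I*sqrt(6)) - 13 = -35 + 132*I*sqrt(6)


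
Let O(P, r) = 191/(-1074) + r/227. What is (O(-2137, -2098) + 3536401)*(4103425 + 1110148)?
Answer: 4494961179006241897/243798 ≈ 1.8437e+13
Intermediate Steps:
O(P, r) = -191/1074 + r/227 (O(P, r) = 191*(-1/1074) + r*(1/227) = -191/1074 + r/227)
(O(-2137, -2098) + 3536401)*(4103425 + 1110148) = ((-191/1074 + (1/227)*(-2098)) + 3536401)*(4103425 + 1110148) = ((-191/1074 - 2098/227) + 3536401)*5213573 = (-2296609/243798 + 3536401)*5213573 = (862165194389/243798)*5213573 = 4494961179006241897/243798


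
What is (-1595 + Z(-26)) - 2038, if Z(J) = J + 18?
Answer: -3641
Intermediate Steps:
Z(J) = 18 + J
(-1595 + Z(-26)) - 2038 = (-1595 + (18 - 26)) - 2038 = (-1595 - 8) - 2038 = -1603 - 2038 = -3641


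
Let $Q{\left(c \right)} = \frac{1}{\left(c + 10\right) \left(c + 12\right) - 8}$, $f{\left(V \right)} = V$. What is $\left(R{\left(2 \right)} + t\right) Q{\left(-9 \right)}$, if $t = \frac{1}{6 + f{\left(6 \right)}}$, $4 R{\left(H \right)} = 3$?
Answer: $- \frac{1}{6} \approx -0.16667$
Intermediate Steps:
$R{\left(H \right)} = \frac{3}{4}$ ($R{\left(H \right)} = \frac{1}{4} \cdot 3 = \frac{3}{4}$)
$Q{\left(c \right)} = \frac{1}{-8 + \left(10 + c\right) \left(12 + c\right)}$ ($Q{\left(c \right)} = \frac{1}{\left(10 + c\right) \left(12 + c\right) - 8} = \frac{1}{-8 + \left(10 + c\right) \left(12 + c\right)}$)
$t = \frac{1}{12}$ ($t = \frac{1}{6 + 6} = \frac{1}{12} \approx 0.083333$)
$\left(R{\left(2 \right)} + t\right) Q{\left(-9 \right)} = \frac{\frac{3}{4} + \frac{1}{12}}{112 + \left(-9\right)^{2} + 22 \left(-9\right)} = \frac{5}{6 \left(112 + 81 - 198\right)} = \frac{5}{6 \left(-5\right)} = \frac{5}{6} \left(- \frac{1}{5}\right) = - \frac{1}{6}$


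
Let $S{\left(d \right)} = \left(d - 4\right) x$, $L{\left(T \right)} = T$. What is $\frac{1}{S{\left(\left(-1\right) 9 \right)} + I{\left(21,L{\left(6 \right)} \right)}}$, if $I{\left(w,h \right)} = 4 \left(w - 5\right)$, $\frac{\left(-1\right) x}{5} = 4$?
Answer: $\frac{1}{324} \approx 0.0030864$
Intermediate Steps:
$x = -20$ ($x = \left(-5\right) 4 = -20$)
$S{\left(d \right)} = 80 - 20 d$ ($S{\left(d \right)} = \left(d - 4\right) \left(-20\right) = \left(-4 + d\right) \left(-20\right) = 80 - 20 d$)
$I{\left(w,h \right)} = -20 + 4 w$ ($I{\left(w,h \right)} = 4 \left(-5 + w\right) = -20 + 4 w$)
$\frac{1}{S{\left(\left(-1\right) 9 \right)} + I{\left(21,L{\left(6 \right)} \right)}} = \frac{1}{\left(80 - 20 \left(\left(-1\right) 9\right)\right) + \left(-20 + 4 \cdot 21\right)} = \frac{1}{\left(80 - -180\right) + \left(-20 + 84\right)} = \frac{1}{\left(80 + 180\right) + 64} = \frac{1}{260 + 64} = \frac{1}{324}$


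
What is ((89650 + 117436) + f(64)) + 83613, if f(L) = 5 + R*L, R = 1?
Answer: 290768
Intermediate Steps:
f(L) = 5 + L (f(L) = 5 + 1*L = 5 + L)
((89650 + 117436) + f(64)) + 83613 = ((89650 + 117436) + (5 + 64)) + 83613 = (207086 + 69) + 83613 = 207155 + 83613 = 290768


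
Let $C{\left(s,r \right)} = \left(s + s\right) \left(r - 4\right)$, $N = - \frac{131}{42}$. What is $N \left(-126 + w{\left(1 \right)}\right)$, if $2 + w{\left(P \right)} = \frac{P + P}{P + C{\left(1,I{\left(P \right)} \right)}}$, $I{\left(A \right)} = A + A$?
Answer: $\frac{25283}{63} \approx 401.32$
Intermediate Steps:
$N = - \frac{131}{42}$ ($N = \left(-131\right) \frac{1}{42} = - \frac{131}{42} \approx -3.119$)
$I{\left(A \right)} = 2 A$
$C{\left(s,r \right)} = 2 s \left(-4 + r\right)$
$w{\left(P \right)} = -2 + \frac{2 P}{-8 + 5 P}$ ($w{\left(P \right)} = -2 + \frac{P + P}{P + 2 \cdot 1 \left(-4 + 2 P\right)} = -2 + \frac{2 P}{P + \left(-8 + 4 P\right)} = -2 + \frac{2 P}{-8 + 5 P}$)
$N \left(-126 + w{\left(1 \right)}\right) = - \frac{131 \left(-126 + \frac{8 \left(2 - 1\right)}{-8 + 5 \cdot 1}\right)}{42} = - \frac{131 \left(-126 + \frac{8 \left(2 - 1\right)}{-8 + 5}\right)}{42} = - \frac{131 \left(-126 + 8 \frac{1}{-3} \cdot 1\right)}{42} = - \frac{131 \left(-126 + 8 \left(- \frac{1}{3}\right) 1\right)}{42} = - \frac{131 \left(-126 - \frac{8}{3}\right)}{42} = \left(- \frac{131}{42}\right) \left(- \frac{386}{3}\right) = \frac{25283}{63}$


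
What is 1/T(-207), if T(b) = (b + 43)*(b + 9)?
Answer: 1/32472 ≈ 3.0796e-5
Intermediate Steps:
T(b) = (9 + b)*(43 + b) (T(b) = (43 + b)*(9 + b) = (9 + b)*(43 + b))
1/T(-207) = 1/(387 + (-207)² + 52*(-207)) = 1/(387 + 42849 - 10764) = 1/32472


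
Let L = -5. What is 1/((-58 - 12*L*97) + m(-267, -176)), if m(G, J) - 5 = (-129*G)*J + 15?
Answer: -1/6056186 ≈ -1.6512e-7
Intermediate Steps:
m(G, J) = 20 - 129*G*J (m(G, J) = 5 + ((-129*G)*J + 15) = 5 + (-129*G*J + 15) = 5 + (15 - 129*G*J) = 20 - 129*G*J)
1/((-58 - 12*L*97) + m(-267, -176)) = 1/((-58 - 12*(-5)*97) + (20 - 129*(-267)*(-176))) = 1/((-58 + 60*97) + (20 - 6061968)) = 1/((-58 + 5820) - 6061948) = 1/(5762 - 6061948) = 1/(-6056186) = -1/6056186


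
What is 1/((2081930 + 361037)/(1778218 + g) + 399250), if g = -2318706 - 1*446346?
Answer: 986834/393991031533 ≈ 2.5047e-6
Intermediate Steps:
g = -2765052 (g = -2318706 - 446346 = -2765052)
1/((2081930 + 361037)/(1778218 + g) + 399250) = 1/((2081930 + 361037)/(1778218 - 2765052) + 399250) = 1/(2442967/(-986834) + 399250) = 1/(2442967*(-1/986834) + 399250) = 1/(-2442967/986834 + 399250) = 1/(393991031533/986834) = 986834/393991031533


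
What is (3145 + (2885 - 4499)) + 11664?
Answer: 13195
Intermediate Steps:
(3145 + (2885 - 4499)) + 11664 = (3145 - 1614) + 11664 = 1531 + 11664 = 13195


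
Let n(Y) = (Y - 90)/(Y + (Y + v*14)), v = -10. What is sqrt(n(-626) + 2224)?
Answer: sqrt(67349397)/174 ≈ 47.165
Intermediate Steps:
n(Y) = (-90 + Y)/(-140 + 2*Y) (n(Y) = (Y - 90)/(Y + (Y - 10*14)) = (-90 + Y)/(Y + (Y - 140)) = (-90 + Y)/(Y + (-140 + Y)) = (-90 + Y)/(-140 + 2*Y))
sqrt(n(-626) + 2224) = sqrt((-90 - 626)/(2*(-70 - 626)) + 2224) = sqrt((1/2)*(-716)/(-696) + 2224) = sqrt((1/2)*(-1/696)*(-716) + 2224) = sqrt(179/348 + 2224) = sqrt(774131/348) = sqrt(67349397)/174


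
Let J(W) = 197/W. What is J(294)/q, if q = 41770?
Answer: 197/12280380 ≈ 1.6042e-5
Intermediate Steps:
J(294)/q = (197/294)/41770 = (197*(1/294))*(1/41770) = (197/294)*(1/41770) = 197/12280380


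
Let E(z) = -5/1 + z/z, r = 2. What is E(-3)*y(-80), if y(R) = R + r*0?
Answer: 320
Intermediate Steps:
y(R) = R (y(R) = R + 2*0 = R + 0 = R)
E(z) = -4 (E(z) = -5*1 + 1 = -5 + 1 = -4)
E(-3)*y(-80) = -4*(-80) = 320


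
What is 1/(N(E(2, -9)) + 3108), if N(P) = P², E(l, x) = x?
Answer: 1/3189 ≈ 0.00031358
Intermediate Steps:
1/(N(E(2, -9)) + 3108) = 1/((-9)² + 3108) = 1/(81 + 3108) = 1/3189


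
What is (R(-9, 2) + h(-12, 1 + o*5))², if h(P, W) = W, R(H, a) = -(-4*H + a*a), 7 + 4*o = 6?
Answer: 25921/16 ≈ 1620.1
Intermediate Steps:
o = -¼ (o = -7/4 + (¼)*6 = -7/4 + 3/2 = -¼ ≈ -0.25000)
R(H, a) = -a² + 4*H (R(H, a) = -(-4*H + a²) = -(a² - 4*H) = -a² + 4*H)
(R(-9, 2) + h(-12, 1 + o*5))² = ((-1*2² + 4*(-9)) + (1 - ¼*5))² = ((-1*4 - 36) + (1 - 5/4))² = ((-4 - 36) - ¼)² = (-40 - ¼)² = (-161/4)² = 25921/16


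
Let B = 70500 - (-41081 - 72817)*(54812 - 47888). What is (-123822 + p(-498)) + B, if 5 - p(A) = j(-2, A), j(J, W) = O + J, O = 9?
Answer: 788576428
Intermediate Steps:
B = 788700252 (B = 70500 - (-113898)*6924 = 70500 - 1*(-788629752) = 70500 + 788629752 = 788700252)
j(J, W) = 9 + J
p(A) = -2 (p(A) = 5 - (9 - 2) = 5 - 1*7 = 5 - 7 = -2)
(-123822 + p(-498)) + B = (-123822 - 2) + 788700252 = -123824 + 788700252 = 788576428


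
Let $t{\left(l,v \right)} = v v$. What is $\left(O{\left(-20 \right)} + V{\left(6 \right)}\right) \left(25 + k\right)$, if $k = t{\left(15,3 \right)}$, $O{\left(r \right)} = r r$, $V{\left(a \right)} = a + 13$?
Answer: $14246$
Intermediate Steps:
$V{\left(a \right)} = 13 + a$
$t{\left(l,v \right)} = v^{2}$
$O{\left(r \right)} = r^{2}$
$k = 9$ ($k = 3^{2} = 9$)
$\left(O{\left(-20 \right)} + V{\left(6 \right)}\right) \left(25 + k\right) = \left(\left(-20\right)^{2} + \left(13 + 6\right)\right) \left(25 + 9\right) = \left(400 + 19\right) 34 = 419 \cdot 34 = 14246$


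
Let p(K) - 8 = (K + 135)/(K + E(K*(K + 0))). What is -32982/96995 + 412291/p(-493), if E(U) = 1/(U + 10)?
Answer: 95838210175765669/2028436667419 ≈ 47247.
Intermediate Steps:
E(U) = 1/(10 + U)
p(K) = 8 + (135 + K)/(K + 1/(10 + K²)) (p(K) = 8 + (K + 135)/(K + 1/(10 + K*(K + 0))) = 8 + (135 + K)/(K + 1/(10 + K*K)) = 8 + (135 + K)/(K + 1/(10 + K²)))
-32982/96995 + 412291/p(-493) = -32982/96995 + 412291/(((8 + 9*(10 + (-493)²)*(15 - 493))/(1 - 493*(10 + (-493)²)))) = -32982*1/96995 + 412291/(((8 + 9*(10 + 243049)*(-478))/(1 - 493*(10 + 243049)))) = -32982/96995 + 412291/(((8 + 9*243059*(-478))/(1 - 493*243059))) = -32982/96995 + 412291/(((8 - 1045639818)/(1 - 119828087))) = -32982/96995 + 412291/((-1045639810/(-119828086))) = -32982/96995 + 412291/((-1/119828086*(-1045639810))) = -32982/96995 + 412291/(522819905/59914043) = -32982/96995 + 412291*(59914043/522819905) = -32982/96995 + 24702020702513/522819905 = 95838210175765669/2028436667419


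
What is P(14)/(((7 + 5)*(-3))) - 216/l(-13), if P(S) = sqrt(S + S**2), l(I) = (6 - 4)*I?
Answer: 108/13 - sqrt(210)/36 ≈ 7.9052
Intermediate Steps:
l(I) = 2*I
P(14)/(((7 + 5)*(-3))) - 216/l(-13) = sqrt(14*(1 + 14))/(((7 + 5)*(-3))) - 216/(2*(-13)) = sqrt(14*15)/((12*(-3))) - 216/(-26) = sqrt(210)/(-36) - 216*(-1/26) = sqrt(210)*(-1/36) + 108/13 = -sqrt(210)/36 + 108/13 = 108/13 - sqrt(210)/36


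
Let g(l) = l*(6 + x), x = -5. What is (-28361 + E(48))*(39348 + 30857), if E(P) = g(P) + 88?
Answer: -1981536125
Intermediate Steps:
g(l) = l (g(l) = l*(6 - 5) = l*1 = l)
E(P) = 88 + P (E(P) = P + 88 = 88 + P)
(-28361 + E(48))*(39348 + 30857) = (-28361 + (88 + 48))*(39348 + 30857) = (-28361 + 136)*70205 = -28225*70205 = -1981536125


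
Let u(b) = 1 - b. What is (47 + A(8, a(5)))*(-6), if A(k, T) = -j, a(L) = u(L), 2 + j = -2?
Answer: -306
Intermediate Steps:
j = -4 (j = -2 - 2 = -4)
a(L) = 1 - L
A(k, T) = 4 (A(k, T) = -1*(-4) = 4)
(47 + A(8, a(5)))*(-6) = (47 + 4)*(-6) = 51*(-6) = -306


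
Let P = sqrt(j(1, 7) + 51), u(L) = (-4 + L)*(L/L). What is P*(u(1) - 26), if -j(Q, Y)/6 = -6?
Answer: -29*sqrt(87) ≈ -270.49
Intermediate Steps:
j(Q, Y) = 36 (j(Q, Y) = -6*(-6) = 36)
u(L) = -4 + L (u(L) = (-4 + L)*1 = -4 + L)
P = sqrt(87) (P = sqrt(36 + 51) = sqrt(87) ≈ 9.3274)
P*(u(1) - 26) = sqrt(87)*((-4 + 1) - 26) = sqrt(87)*(-3 - 26) = sqrt(87)*(-29) = -29*sqrt(87)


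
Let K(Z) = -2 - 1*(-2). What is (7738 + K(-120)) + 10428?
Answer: 18166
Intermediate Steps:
K(Z) = 0 (K(Z) = -2 + 2 = 0)
(7738 + K(-120)) + 10428 = (7738 + 0) + 10428 = 7738 + 10428 = 18166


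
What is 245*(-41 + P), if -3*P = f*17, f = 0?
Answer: -10045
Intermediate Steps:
P = 0 (P = -0*17 = -1/3*0 = 0)
245*(-41 + P) = 245*(-41 + 0) = 245*(-41) = -10045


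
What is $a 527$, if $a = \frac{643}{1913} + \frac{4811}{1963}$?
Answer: $\frac{5515398604}{3755219} \approx 1468.7$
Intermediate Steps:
$a = \frac{10465652}{3755219}$ ($a = 643 \cdot \frac{1}{1913} + 4811 \cdot \frac{1}{1963} = \frac{643}{1913} + \frac{4811}{1963} = \frac{10465652}{3755219} \approx 2.787$)
$a 527 = \frac{10465652}{3755219} \cdot 527 = \frac{5515398604}{3755219}$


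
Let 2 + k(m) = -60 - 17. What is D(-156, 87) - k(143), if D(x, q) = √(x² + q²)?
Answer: 79 + 3*√3545 ≈ 257.62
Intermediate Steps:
k(m) = -79 (k(m) = -2 + (-60 - 17) = -2 - 77 = -79)
D(x, q) = √(q² + x²)
D(-156, 87) - k(143) = √(87² + (-156)²) - 1*(-79) = √(7569 + 24336) + 79 = √31905 + 79 = 3*√3545 + 79 = 79 + 3*√3545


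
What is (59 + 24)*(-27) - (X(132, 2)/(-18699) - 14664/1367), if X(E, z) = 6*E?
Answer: -19002703551/8520511 ≈ -2230.2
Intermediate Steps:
(59 + 24)*(-27) - (X(132, 2)/(-18699) - 14664/1367) = (59 + 24)*(-27) - ((6*132)/(-18699) - 14664/1367) = 83*(-27) - (792*(-1/18699) - 14664*1/1367) = -2241 - (-264/6233 - 14664/1367) = -2241 - 1*(-91761600/8520511) = -2241 + 91761600/8520511 = -19002703551/8520511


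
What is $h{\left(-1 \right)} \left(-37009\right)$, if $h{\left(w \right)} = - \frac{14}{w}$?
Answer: $-518126$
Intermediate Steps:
$h{\left(-1 \right)} \left(-37009\right) = - \frac{14}{-1} \left(-37009\right) = \left(-14\right) \left(-1\right) \left(-37009\right) = 14 \left(-37009\right) = -518126$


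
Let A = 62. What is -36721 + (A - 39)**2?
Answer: -36192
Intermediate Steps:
-36721 + (A - 39)**2 = -36721 + (62 - 39)**2 = -36721 + 23**2 = -36721 + 529 = -36192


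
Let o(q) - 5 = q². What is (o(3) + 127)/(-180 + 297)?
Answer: 47/39 ≈ 1.2051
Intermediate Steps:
o(q) = 5 + q²
(o(3) + 127)/(-180 + 297) = ((5 + 3²) + 127)/(-180 + 297) = ((5 + 9) + 127)/117 = (14 + 127)*(1/117) = 141*(1/117) = 47/39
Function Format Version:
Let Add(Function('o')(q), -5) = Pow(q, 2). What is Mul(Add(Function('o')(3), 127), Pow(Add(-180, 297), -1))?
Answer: Rational(47, 39) ≈ 1.2051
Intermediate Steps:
Function('o')(q) = Add(5, Pow(q, 2))
Mul(Add(Function('o')(3), 127), Pow(Add(-180, 297), -1)) = Mul(Add(Add(5, Pow(3, 2)), 127), Pow(Add(-180, 297), -1)) = Mul(Add(Add(5, 9), 127), Pow(117, -1)) = Mul(Add(14, 127), Rational(1, 117)) = Mul(141, Rational(1, 117)) = Rational(47, 39)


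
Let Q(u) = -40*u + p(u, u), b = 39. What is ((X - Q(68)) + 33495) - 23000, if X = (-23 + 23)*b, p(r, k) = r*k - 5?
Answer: 8596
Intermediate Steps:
p(r, k) = -5 + k*r (p(r, k) = k*r - 5 = -5 + k*r)
Q(u) = -5 + u² - 40*u (Q(u) = -40*u + (-5 + u*u) = -40*u + (-5 + u²) = -5 + u² - 40*u)
X = 0 (X = (-23 + 23)*39 = 0*39 = 0)
((X - Q(68)) + 33495) - 23000 = ((0 - (-5 + 68² - 40*68)) + 33495) - 23000 = ((0 - (-5 + 4624 - 2720)) + 33495) - 23000 = ((0 - 1*1899) + 33495) - 23000 = ((0 - 1899) + 33495) - 23000 = (-1899 + 33495) - 23000 = 31596 - 23000 = 8596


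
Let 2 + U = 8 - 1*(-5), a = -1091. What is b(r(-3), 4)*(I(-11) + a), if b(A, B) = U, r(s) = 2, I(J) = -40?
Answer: -12441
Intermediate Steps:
U = 11 (U = -2 + (8 - 1*(-5)) = -2 + (8 + 5) = -2 + 13 = 11)
b(A, B) = 11
b(r(-3), 4)*(I(-11) + a) = 11*(-40 - 1091) = 11*(-1131) = -12441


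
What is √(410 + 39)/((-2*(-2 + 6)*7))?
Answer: -√449/56 ≈ -0.37839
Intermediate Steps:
√(410 + 39)/((-2*(-2 + 6)*7)) = √449/((-2*4*7)) = √449/((-8*7)) = √449/(-56) = √449*(-1/56) = -√449/56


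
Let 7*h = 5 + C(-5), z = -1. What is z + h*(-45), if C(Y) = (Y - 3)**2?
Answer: -3112/7 ≈ -444.57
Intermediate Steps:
C(Y) = (-3 + Y)**2
h = 69/7 (h = (5 + (-3 - 5)**2)/7 = (5 + (-8)**2)/7 = (5 + 64)/7 = (1/7)*69 = 69/7 ≈ 9.8571)
z + h*(-45) = -1 + (69/7)*(-45) = -1 - 3105/7 = -3112/7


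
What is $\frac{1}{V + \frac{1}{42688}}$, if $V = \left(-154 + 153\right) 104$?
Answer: $- \frac{42688}{4439551} \approx -0.0096154$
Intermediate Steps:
$V = -104$ ($V = \left(-1\right) 104 = -104$)
$\frac{1}{V + \frac{1}{42688}} = \frac{1}{-104 + \frac{1}{42688}} = \frac{1}{- \frac{4439551}{42688}} = - \frac{42688}{4439551}$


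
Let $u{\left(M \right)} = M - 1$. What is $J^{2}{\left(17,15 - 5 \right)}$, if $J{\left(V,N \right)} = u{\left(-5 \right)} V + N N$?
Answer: $4$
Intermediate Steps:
$u{\left(M \right)} = -1 + M$
$J{\left(V,N \right)} = N^{2} - 6 V$ ($J{\left(V,N \right)} = \left(-1 - 5\right) V + N N = - 6 V + N^{2} = N^{2} - 6 V$)
$J^{2}{\left(17,15 - 5 \right)} = \left(\left(15 - 5\right)^{2} - 102\right)^{2} = \left(10^{2} - 102\right)^{2} = \left(100 - 102\right)^{2} = \left(-2\right)^{2} = 4$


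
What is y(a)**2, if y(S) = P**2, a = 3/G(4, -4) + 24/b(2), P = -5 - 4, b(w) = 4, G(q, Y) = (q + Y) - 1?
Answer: 6561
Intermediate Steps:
G(q, Y) = -1 + Y + q (G(q, Y) = (Y + q) - 1 = -1 + Y + q)
P = -9
a = 3 (a = 3/(-1 - 4 + 4) + 24/4 = 3/(-1) + 24*(1/4) = 3*(-1) + 6 = -3 + 6 = 3)
y(S) = 81 (y(S) = (-9)**2 = 81)
y(a)**2 = 81**2 = 6561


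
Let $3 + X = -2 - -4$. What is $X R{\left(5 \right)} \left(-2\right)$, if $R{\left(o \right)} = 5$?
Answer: $10$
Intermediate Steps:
$X = -1$ ($X = -3 - -2 = -3 + \left(-2 + 4\right) = -3 + 2 = -1$)
$X R{\left(5 \right)} \left(-2\right) = \left(-1\right) 5 \left(-2\right) = \left(-5\right) \left(-2\right) = 10$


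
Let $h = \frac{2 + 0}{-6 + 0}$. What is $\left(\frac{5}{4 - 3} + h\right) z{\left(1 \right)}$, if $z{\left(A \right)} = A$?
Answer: $\frac{14}{3} \approx 4.6667$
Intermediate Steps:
$h = - \frac{1}{3}$ ($h = \frac{2}{-6} = 2 \left(- \frac{1}{6}\right) = - \frac{1}{3} \approx -0.33333$)
$\left(\frac{5}{4 - 3} + h\right) z{\left(1 \right)} = \left(\frac{5}{4 - 3} - \frac{1}{3}\right) 1 = \left(\frac{5}{1} - \frac{1}{3}\right) 1 = \left(5 \cdot 1 - \frac{1}{3}\right) 1 = \left(5 - \frac{1}{3}\right) 1 = \frac{14}{3} \cdot 1 = \frac{14}{3}$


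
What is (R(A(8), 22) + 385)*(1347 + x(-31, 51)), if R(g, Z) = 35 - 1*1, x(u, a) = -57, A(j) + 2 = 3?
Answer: 540510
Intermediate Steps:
A(j) = 1 (A(j) = -2 + 3 = 1)
R(g, Z) = 34 (R(g, Z) = 35 - 1 = 34)
(R(A(8), 22) + 385)*(1347 + x(-31, 51)) = (34 + 385)*(1347 - 57) = 419*1290 = 540510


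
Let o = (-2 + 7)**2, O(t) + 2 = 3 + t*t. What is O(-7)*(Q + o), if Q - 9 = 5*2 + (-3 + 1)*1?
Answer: 2100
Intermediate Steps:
O(t) = 1 + t**2 (O(t) = -2 + (3 + t*t) = -2 + (3 + t**2) = 1 + t**2)
o = 25 (o = 5**2 = 25)
Q = 17 (Q = 9 + (5*2 + (-3 + 1)*1) = 9 + (10 - 2*1) = 9 + (10 - 2) = 9 + 8 = 17)
O(-7)*(Q + o) = (1 + (-7)**2)*(17 + 25) = (1 + 49)*42 = 50*42 = 2100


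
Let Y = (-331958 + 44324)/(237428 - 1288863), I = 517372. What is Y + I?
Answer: 543983316454/1051435 ≈ 5.1737e+5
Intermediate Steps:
Y = 287634/1051435 (Y = -287634/(-1051435) = -287634*(-1/1051435) = 287634/1051435 ≈ 0.27356)
Y + I = 287634/1051435 + 517372 = 543983316454/1051435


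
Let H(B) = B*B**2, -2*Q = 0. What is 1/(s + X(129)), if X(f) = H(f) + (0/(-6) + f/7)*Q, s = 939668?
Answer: 1/3086357 ≈ 3.2401e-7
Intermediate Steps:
Q = 0 (Q = -1/2*0 = 0)
H(B) = B**3
X(f) = f**3 (X(f) = f**3 + (0/(-6) + f/7)*0 = f**3 + (0*(-1/6) + f*(1/7))*0 = f**3 + (0 + f/7)*0 = f**3 + (f/7)*0 = f**3 + 0 = f**3)
1/(s + X(129)) = 1/(939668 + 129**3) = 1/(939668 + 2146689) = 1/3086357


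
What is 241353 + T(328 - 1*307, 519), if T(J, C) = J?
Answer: 241374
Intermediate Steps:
241353 + T(328 - 1*307, 519) = 241353 + (328 - 1*307) = 241353 + (328 - 307) = 241353 + 21 = 241374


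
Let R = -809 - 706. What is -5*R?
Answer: 7575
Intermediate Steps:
R = -1515
-5*R = -5*(-1515) = 7575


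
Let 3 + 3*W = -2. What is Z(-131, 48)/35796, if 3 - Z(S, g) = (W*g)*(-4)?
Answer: -317/35796 ≈ -0.0088557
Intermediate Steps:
W = -5/3 (W = -1 + (⅓)*(-2) = -1 - ⅔ = -5/3 ≈ -1.6667)
Z(S, g) = 3 - 20*g/3 (Z(S, g) = 3 - (-5*g/3)*(-4) = 3 - 20*g/3)
Z(-131, 48)/35796 = (3 - 20/3*48)/35796 = (3 - 320)*(1/35796) = -317*1/35796 = -317/35796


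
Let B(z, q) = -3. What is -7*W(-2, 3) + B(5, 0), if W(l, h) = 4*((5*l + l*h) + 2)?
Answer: 389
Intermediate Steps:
W(l, h) = 8 + 20*l + 4*h*l (W(l, h) = 4*((5*l + h*l) + 2) = 4*(2 + 5*l + h*l) = 8 + 20*l + 4*h*l)
-7*W(-2, 3) + B(5, 0) = -7*(8 + 20*(-2) + 4*3*(-2)) - 3 = -7*(8 - 40 - 24) - 3 = -7*(-56) - 3 = 392 - 3 = 389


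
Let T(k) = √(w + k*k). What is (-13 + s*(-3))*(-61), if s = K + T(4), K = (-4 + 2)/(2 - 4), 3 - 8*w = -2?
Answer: 976 + 183*√266/4 ≈ 1722.2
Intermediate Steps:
w = 5/8 (w = 3/8 - ⅛*(-2) = 3/8 + ¼ = 5/8 ≈ 0.62500)
K = 1 (K = -2/(-2) = -2*(-½) = 1)
T(k) = √(5/8 + k²) (T(k) = √(5/8 + k*k) = √(5/8 + k²))
s = 1 + √266/4 (s = 1 + √(10 + 16*4²)/4 = 1 + √(10 + 16*16)/4 = 1 + √(10 + 256)/4 = 1 + √266/4 ≈ 5.0774)
(-13 + s*(-3))*(-61) = (-13 + (1 + √266/4)*(-3))*(-61) = (-13 + (-3 - 3*√266/4))*(-61) = (-16 - 3*√266/4)*(-61) = 976 + 183*√266/4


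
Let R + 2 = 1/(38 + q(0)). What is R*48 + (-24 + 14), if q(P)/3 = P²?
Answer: -1990/19 ≈ -104.74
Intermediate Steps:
q(P) = 3*P²
R = -75/38 (R = -2 + 1/(38 + 3*0²) = -2 + 1/(38 + 3*0) = -2 + 1/(38 + 0) = -2 + 1/38 = -75/38 ≈ -1.9737)
R*48 + (-24 + 14) = -75/38*48 + (-24 + 14) = -1800/19 - 10 = -1990/19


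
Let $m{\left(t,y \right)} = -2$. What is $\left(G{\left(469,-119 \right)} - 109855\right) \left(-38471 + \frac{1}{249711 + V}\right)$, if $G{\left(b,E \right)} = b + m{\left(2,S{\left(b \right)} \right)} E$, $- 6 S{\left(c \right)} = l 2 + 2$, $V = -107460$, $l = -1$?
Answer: $\frac{597316601636560}{142251} \approx 4.199 \cdot 10^{9}$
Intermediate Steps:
$S{\left(c \right)} = 0$ ($S{\left(c \right)} = - \frac{\left(-1\right) 2 + 2}{6} = - \frac{-2 + 2}{6} = \left(- \frac{1}{6}\right) 0 = 0$)
$G{\left(b,E \right)} = b - 2 E$
$\left(G{\left(469,-119 \right)} - 109855\right) \left(-38471 + \frac{1}{249711 + V}\right) = \left(\left(469 - -238\right) - 109855\right) \left(-38471 + \frac{1}{249711 - 107460}\right) = \left(\left(469 + 238\right) - 109855\right) \left(-38471 + \frac{1}{142251}\right) = \left(707 - 109855\right) \left(-38471 + \frac{1}{142251}\right) = \left(-109148\right) \left(- \frac{5472538220}{142251}\right) = \frac{597316601636560}{142251}$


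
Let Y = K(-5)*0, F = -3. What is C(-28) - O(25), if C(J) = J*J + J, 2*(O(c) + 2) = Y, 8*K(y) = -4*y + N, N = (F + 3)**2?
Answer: 758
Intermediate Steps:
N = 0 (N = (-3 + 3)**2 = 0**2 = 0)
K(y) = -y/2 (K(y) = (-4*y + 0)/8 = (-4*y)/8 = -y/2)
Y = 0 (Y = -1/2*(-5)*0 = (5/2)*0 = 0)
O(c) = -2 (O(c) = -2 + (1/2)*0 = -2 + 0 = -2)
C(J) = J + J**2 (C(J) = J**2 + J = J + J**2)
C(-28) - O(25) = -28*(1 - 28) - 1*(-2) = -28*(-27) + 2 = 756 + 2 = 758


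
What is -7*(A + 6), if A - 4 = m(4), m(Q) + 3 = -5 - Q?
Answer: 14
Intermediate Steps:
m(Q) = -8 - Q (m(Q) = -3 + (-5 - Q) = -8 - Q)
A = -8 (A = 4 + (-8 - 1*4) = 4 + (-8 - 4) = 4 - 12 = -8)
-7*(A + 6) = -7*(-8 + 6) = -7*(-2) = 14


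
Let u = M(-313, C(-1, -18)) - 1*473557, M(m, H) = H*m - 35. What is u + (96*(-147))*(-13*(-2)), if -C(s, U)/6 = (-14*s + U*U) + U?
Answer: -239544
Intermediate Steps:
C(s, U) = -6*U - 6*U² + 84*s (C(s, U) = -6*((-14*s + U*U) + U) = -6*((-14*s + U²) + U) = -6*((U² - 14*s) + U) = -6*(U + U² - 14*s) = -6*U - 6*U² + 84*s)
M(m, H) = -35 + H*m
u = 127368 (u = (-35 + (-6*(-18) - 6*(-18)² + 84*(-1))*(-313)) - 1*473557 = (-35 + (108 - 6*324 - 84)*(-313)) - 473557 = (-35 + (108 - 1944 - 84)*(-313)) - 473557 = (-35 - 1920*(-313)) - 473557 = (-35 + 600960) - 473557 = 600925 - 473557 = 127368)
u + (96*(-147))*(-13*(-2)) = 127368 + (96*(-147))*(-13*(-2)) = 127368 - 14112*26 = 127368 - 366912 = -239544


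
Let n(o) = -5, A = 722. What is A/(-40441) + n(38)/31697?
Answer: -21123/1172789 ≈ -0.018011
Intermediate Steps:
A/(-40441) + n(38)/31697 = 722/(-40441) - 5/31697 = 722*(-1/40441) - 5*1/31697 = -722/40441 - 5/31697 = -21123/1172789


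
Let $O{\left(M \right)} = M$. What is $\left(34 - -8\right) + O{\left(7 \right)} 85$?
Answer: $637$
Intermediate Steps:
$\left(34 - -8\right) + O{\left(7 \right)} 85 = \left(34 - -8\right) + 7 \cdot 85 = \left(34 + 8\right) + 595 = 42 + 595 = 637$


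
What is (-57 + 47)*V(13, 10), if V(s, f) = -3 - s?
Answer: 160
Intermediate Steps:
(-57 + 47)*V(13, 10) = (-57 + 47)*(-3 - 1*13) = -10*(-3 - 13) = -10*(-16) = 160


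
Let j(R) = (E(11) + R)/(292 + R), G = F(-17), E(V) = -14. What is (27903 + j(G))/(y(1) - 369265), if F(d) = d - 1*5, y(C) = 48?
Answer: -418543/5538255 ≈ -0.075573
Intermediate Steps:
F(d) = -5 + d (F(d) = d - 5 = -5 + d)
G = -22 (G = -5 - 17 = -22)
j(R) = (-14 + R)/(292 + R)
(27903 + j(G))/(y(1) - 369265) = (27903 + (-14 - 22)/(292 - 22))/(48 - 369265) = (27903 - 36/270)/(-369217) = (27903 + (1/270)*(-36))*(-1/369217) = (27903 - 2/15)*(-1/369217) = (418543/15)*(-1/369217) = -418543/5538255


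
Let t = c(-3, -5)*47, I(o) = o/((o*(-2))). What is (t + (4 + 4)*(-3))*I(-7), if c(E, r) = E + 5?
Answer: -35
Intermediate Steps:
I(o) = -½ (I(o) = o/((-2*o)) = o*(-1/(2*o)) = -½)
c(E, r) = 5 + E
t = 94 (t = (5 - 3)*47 = 2*47 = 94)
(t + (4 + 4)*(-3))*I(-7) = (94 + (4 + 4)*(-3))*(-½) = (94 + 8*(-3))*(-½) = (94 - 24)*(-½) = 70*(-½) = -35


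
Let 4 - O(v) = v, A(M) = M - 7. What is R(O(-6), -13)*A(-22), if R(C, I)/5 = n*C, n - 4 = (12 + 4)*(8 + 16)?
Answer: -562600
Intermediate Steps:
A(M) = -7 + M
n = 388 (n = 4 + (12 + 4)*(8 + 16) = 4 + 16*24 = 4 + 384 = 388)
O(v) = 4 - v
R(C, I) = 1940*C (R(C, I) = 5*(388*C) = 1940*C)
R(O(-6), -13)*A(-22) = (1940*(4 - 1*(-6)))*(-7 - 22) = (1940*(4 + 6))*(-29) = (1940*10)*(-29) = 19400*(-29) = -562600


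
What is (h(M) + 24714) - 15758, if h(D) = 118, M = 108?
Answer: 9074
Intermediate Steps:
(h(M) + 24714) - 15758 = (118 + 24714) - 15758 = 24832 - 15758 = 9074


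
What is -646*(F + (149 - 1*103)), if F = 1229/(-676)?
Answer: -9647041/338 ≈ -28542.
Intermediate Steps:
F = -1229/676 (F = 1229*(-1/676) = -1229/676 ≈ -1.8180)
-646*(F + (149 - 1*103)) = -646*(-1229/676 + (149 - 1*103)) = -646*(-1229/676 + (149 - 103)) = -646*(-1229/676 + 46) = -646*29867/676 = -9647041/338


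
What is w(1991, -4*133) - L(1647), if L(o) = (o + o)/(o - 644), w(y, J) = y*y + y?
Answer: 3977966922/1003 ≈ 3.9661e+6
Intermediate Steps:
w(y, J) = y + y² (w(y, J) = y² + y = y + y²)
L(o) = 2*o/(-644 + o) (L(o) = (2*o)/(-644 + o) = 2*o/(-644 + o))
w(1991, -4*133) - L(1647) = 1991*(1 + 1991) - 2*1647/(-644 + 1647) = 1991*1992 - 2*1647/1003 = 3966072 - 2*1647/1003 = 3966072 - 1*3294/1003 = 3966072 - 3294/1003 = 3977966922/1003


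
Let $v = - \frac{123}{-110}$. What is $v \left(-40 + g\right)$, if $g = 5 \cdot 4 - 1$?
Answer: $- \frac{2583}{110} \approx -23.482$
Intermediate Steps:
$v = \frac{123}{110}$ ($v = \left(-123\right) \left(- \frac{1}{110}\right) = \frac{123}{110} \approx 1.1182$)
$g = 19$ ($g = 20 - 1 = 19$)
$v \left(-40 + g\right) = \frac{123 \left(-40 + 19\right)}{110} = \frac{123}{110} \left(-21\right) = - \frac{2583}{110}$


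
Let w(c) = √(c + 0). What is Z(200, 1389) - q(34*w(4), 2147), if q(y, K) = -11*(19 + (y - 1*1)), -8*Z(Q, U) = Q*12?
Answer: 646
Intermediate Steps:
Z(Q, U) = -3*Q/2 (Z(Q, U) = -Q*12/8 = -3*Q/2)
w(c) = √c
q(y, K) = -198 - 11*y (q(y, K) = -11*(19 + (y - 1)) = -11*(19 + (-1 + y)) = -11*(18 + y) = -198 - 11*y)
Z(200, 1389) - q(34*w(4), 2147) = -3/2*200 - (-198 - 374*√4) = -300 - (-198 - 374*2) = -300 - (-198 - 11*68) = -300 - (-198 - 748) = -300 - 1*(-946) = -300 + 946 = 646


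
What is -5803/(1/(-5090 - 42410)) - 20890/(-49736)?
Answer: 6854677700445/24868 ≈ 2.7564e+8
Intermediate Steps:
-5803/(1/(-5090 - 42410)) - 20890/(-49736) = -5803/(1/(-47500)) - 20890*(-1/49736) = -5803/(-1/47500) + 10445/24868 = -5803*(-47500) + 10445/24868 = 275642500 + 10445/24868 = 6854677700445/24868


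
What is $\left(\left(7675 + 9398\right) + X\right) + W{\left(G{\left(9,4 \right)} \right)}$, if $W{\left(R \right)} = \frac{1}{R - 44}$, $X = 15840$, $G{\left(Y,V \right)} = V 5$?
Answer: $\frac{789911}{24} \approx 32913.0$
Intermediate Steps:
$G{\left(Y,V \right)} = 5 V$
$W{\left(R \right)} = \frac{1}{-44 + R}$
$\left(\left(7675 + 9398\right) + X\right) + W{\left(G{\left(9,4 \right)} \right)} = \left(\left(7675 + 9398\right) + 15840\right) + \frac{1}{-44 + 5 \cdot 4} = \left(17073 + 15840\right) + \frac{1}{-44 + 20} = 32913 + \frac{1}{-24} = 32913 - \frac{1}{24} = \frac{789911}{24}$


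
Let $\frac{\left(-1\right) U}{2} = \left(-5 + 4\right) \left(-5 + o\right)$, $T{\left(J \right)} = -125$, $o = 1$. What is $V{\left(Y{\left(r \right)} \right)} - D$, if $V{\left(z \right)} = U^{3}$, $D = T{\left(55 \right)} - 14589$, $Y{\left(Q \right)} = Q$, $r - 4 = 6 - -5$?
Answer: $14202$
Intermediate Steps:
$r = 15$ ($r = 4 + \left(6 - -5\right) = 4 + \left(6 + 5\right) = 4 + 11 = 15$)
$D = -14714$ ($D = -125 - 14589 = -14714$)
$U = -8$ ($U = - 2 \left(-5 + 4\right) \left(-5 + 1\right) = - 2 \left(\left(-1\right) \left(-4\right)\right) = \left(-2\right) 4 = -8$)
$V{\left(z \right)} = -512$ ($V{\left(z \right)} = \left(-8\right)^{3} = -512$)
$V{\left(Y{\left(r \right)} \right)} - D = -512 - -14714 = -512 + 14714 = 14202$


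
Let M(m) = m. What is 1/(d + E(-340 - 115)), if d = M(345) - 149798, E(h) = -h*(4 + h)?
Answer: -1/354658 ≈ -2.8196e-6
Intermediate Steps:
E(h) = -h*(4 + h)
d = -149453 (d = 345 - 149798 = -149453)
1/(d + E(-340 - 115)) = 1/(-149453 - (-340 - 115)*(4 + (-340 - 115))) = 1/(-149453 - 1*(-455)*(4 - 455)) = 1/(-149453 - 1*(-455)*(-451)) = 1/(-149453 - 205205) = 1/(-354658) = -1/354658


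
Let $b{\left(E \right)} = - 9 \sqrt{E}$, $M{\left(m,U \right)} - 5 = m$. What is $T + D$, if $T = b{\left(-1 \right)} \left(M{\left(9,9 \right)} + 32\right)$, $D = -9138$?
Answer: $-9138 - 414 i \approx -9138.0 - 414.0 i$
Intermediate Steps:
$M{\left(m,U \right)} = 5 + m$
$T = - 414 i$ ($T = - 9 \sqrt{-1} \left(\left(5 + 9\right) + 32\right) = - 9 i \left(14 + 32\right) = - 9 i 46 = - 414 i \approx - 414.0 i$)
$T + D = - 414 i - 9138 = -9138 - 414 i$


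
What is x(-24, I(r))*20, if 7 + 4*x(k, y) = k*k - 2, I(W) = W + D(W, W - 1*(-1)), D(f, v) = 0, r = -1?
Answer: 2835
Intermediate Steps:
I(W) = W (I(W) = W + 0 = W)
x(k, y) = -9/4 + k²/4 (x(k, y) = -7/4 + (k*k - 2)/4 = -7/4 + (k² - 2)/4 = -7/4 + (-2 + k²)/4 = -7/4 + (-½ + k²/4) = -9/4 + k²/4)
x(-24, I(r))*20 = (-9/4 + (¼)*(-24)²)*20 = (-9/4 + (¼)*576)*20 = (-9/4 + 144)*20 = (567/4)*20 = 2835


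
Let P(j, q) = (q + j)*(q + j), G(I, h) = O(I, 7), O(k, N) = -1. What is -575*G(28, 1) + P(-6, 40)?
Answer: 1731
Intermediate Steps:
G(I, h) = -1
P(j, q) = (j + q)² (P(j, q) = (j + q)*(j + q) = (j + q)²)
-575*G(28, 1) + P(-6, 40) = -575*(-1) + (-6 + 40)² = 575 + 34² = 575 + 1156 = 1731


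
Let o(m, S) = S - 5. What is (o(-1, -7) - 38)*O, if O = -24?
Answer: 1200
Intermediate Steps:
o(m, S) = -5 + S
(o(-1, -7) - 38)*O = ((-5 - 7) - 38)*(-24) = (-12 - 38)*(-24) = -50*(-24) = 1200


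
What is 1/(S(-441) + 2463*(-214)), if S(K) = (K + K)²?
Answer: 1/250842 ≈ 3.9866e-6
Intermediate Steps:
S(K) = 4*K² (S(K) = (2*K)² = 4*K²)
1/(S(-441) + 2463*(-214)) = 1/(4*(-441)² + 2463*(-214)) = 1/(4*194481 - 527082) = 1/(777924 - 527082) = 1/250842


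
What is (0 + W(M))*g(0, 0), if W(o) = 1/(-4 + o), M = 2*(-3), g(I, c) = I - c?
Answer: 0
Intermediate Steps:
M = -6
(0 + W(M))*g(0, 0) = (0 + 1/(-4 - 6))*(0 - 1*0) = (0 + 1/(-10))*(0 + 0) = (0 - ⅒)*0 = -⅒*0 = 0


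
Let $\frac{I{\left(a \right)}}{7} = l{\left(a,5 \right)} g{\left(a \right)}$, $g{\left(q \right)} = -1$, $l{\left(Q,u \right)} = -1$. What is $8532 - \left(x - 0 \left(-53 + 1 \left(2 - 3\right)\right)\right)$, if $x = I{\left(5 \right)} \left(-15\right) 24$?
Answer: $11052$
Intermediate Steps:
$I{\left(a \right)} = 7$ ($I{\left(a \right)} = 7 \left(\left(-1\right) \left(-1\right)\right) = 7 \cdot 1 = 7$)
$x = -2520$ ($x = 7 \left(-15\right) 24 = \left(-105\right) 24 = -2520$)
$8532 - \left(x - 0 \left(-53 + 1 \left(2 - 3\right)\right)\right) = 8532 - \left(-2520 - 0 \left(-53 + 1 \left(2 - 3\right)\right)\right) = 8532 - \left(-2520 - 0 \left(-53 + 1 \left(-1\right)\right)\right) = 8532 - \left(-2520 - 0 \left(-53 - 1\right)\right) = 8532 - \left(-2520 - 0 \left(-54\right)\right) = 8532 - \left(-2520 - 0\right) = 8532 - \left(-2520 + 0\right) = 8532 - -2520 = 8532 + 2520 = 11052$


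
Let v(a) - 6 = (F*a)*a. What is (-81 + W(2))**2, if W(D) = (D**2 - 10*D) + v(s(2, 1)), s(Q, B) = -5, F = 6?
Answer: 3481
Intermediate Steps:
v(a) = 6 + 6*a**2 (v(a) = 6 + (6*a)*a = 6 + 6*a**2)
W(D) = 156 + D**2 - 10*D (W(D) = (D**2 - 10*D) + (6 + 6*(-5)**2) = (D**2 - 10*D) + (6 + 6*25) = (D**2 - 10*D) + (6 + 150) = (D**2 - 10*D) + 156 = 156 + D**2 - 10*D)
(-81 + W(2))**2 = (-81 + (156 + 2**2 - 10*2))**2 = (-81 + (156 + 4 - 20))**2 = (-81 + 140)**2 = 59**2 = 3481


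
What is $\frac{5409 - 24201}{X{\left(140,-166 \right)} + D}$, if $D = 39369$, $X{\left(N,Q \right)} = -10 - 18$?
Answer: $- \frac{18792}{39341} \approx -0.47767$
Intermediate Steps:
$X{\left(N,Q \right)} = -28$
$\frac{5409 - 24201}{X{\left(140,-166 \right)} + D} = \frac{5409 - 24201}{-28 + 39369} = - \frac{18792}{39341}$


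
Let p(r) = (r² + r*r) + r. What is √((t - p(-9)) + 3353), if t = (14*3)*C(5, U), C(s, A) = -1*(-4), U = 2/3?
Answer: 2*√842 ≈ 58.034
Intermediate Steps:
U = ⅔ (U = 2*(⅓) = ⅔ ≈ 0.66667)
p(r) = r + 2*r² (p(r) = (r² + r²) + r = 2*r² + r = r + 2*r²)
C(s, A) = 4
t = 168 (t = (14*3)*4 = 42*4 = 168)
√((t - p(-9)) + 3353) = √((168 - (-9)*(1 + 2*(-9))) + 3353) = √((168 - (-9)*(1 - 18)) + 3353) = √((168 - (-9)*(-17)) + 3353) = √((168 - 1*153) + 3353) = √((168 - 153) + 3353) = √(15 + 3353) = √3368 = 2*√842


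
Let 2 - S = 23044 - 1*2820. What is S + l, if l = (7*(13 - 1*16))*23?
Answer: -20705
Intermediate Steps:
S = -20222 (S = 2 - (23044 - 1*2820) = 2 - (23044 - 2820) = 2 - 1*20224 = 2 - 20224 = -20222)
l = -483 (l = (7*(13 - 16))*23 = (7*(-3))*23 = -21*23 = -483)
S + l = -20222 - 483 = -20705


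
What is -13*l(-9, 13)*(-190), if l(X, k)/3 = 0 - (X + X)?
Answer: 133380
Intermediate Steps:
l(X, k) = -6*X (l(X, k) = 3*(0 - (X + X)) = 3*(0 - 2*X) = 3*(-2*X) = -6*X)
-13*l(-9, 13)*(-190) = -(-78)*(-9)*(-190) = -13*54*(-190) = -702*(-190) = 133380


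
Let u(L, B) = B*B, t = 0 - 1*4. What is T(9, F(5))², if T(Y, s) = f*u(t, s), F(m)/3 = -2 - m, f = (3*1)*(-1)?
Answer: 1750329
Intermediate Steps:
t = -4 (t = 0 - 4 = -4)
f = -3 (f = 3*(-1) = -3)
u(L, B) = B²
F(m) = -6 - 3*m (F(m) = 3*(-2 - m) = -6 - 3*m)
T(Y, s) = -3*s²
T(9, F(5))² = (-3*(-6 - 3*5)²)² = (-3*(-6 - 15)²)² = (-3*(-21)²)² = (-3*441)² = (-1323)² = 1750329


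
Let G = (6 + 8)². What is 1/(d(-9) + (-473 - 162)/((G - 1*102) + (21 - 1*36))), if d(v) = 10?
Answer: 79/155 ≈ 0.50968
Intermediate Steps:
G = 196 (G = 14² = 196)
1/(d(-9) + (-473 - 162)/((G - 1*102) + (21 - 1*36))) = 1/(10 + (-473 - 162)/((196 - 1*102) + (21 - 1*36))) = 1/(10 - 635/((196 - 102) + (21 - 36))) = 1/(10 - 635/(94 - 15)) = 1/(10 - 635/79) = 1/(155/79) = 79/155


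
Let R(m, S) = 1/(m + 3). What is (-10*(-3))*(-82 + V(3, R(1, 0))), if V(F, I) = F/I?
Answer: -2100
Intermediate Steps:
R(m, S) = 1/(3 + m)
(-10*(-3))*(-82 + V(3, R(1, 0))) = (-10*(-3))*(-82 + 3/(1/(3 + 1))) = 30*(-82 + 3/(1/4)) = 30*(-82 + 3/(¼)) = 30*(-82 + 3*4) = 30*(-82 + 12) = 30*(-70) = -2100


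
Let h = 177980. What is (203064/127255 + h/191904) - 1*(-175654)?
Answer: 1072415724975209/6105185880 ≈ 1.7566e+5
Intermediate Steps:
(203064/127255 + h/191904) - 1*(-175654) = (203064/127255 + 177980/191904) - 1*(-175654) = (203064*(1/127255) + 177980*(1/191904)) + 175654 = (203064/127255 + 44495/47976) + 175654 = 15404409689/6105185880 + 175654 = 1072415724975209/6105185880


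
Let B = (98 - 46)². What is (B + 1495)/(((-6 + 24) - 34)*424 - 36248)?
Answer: -4199/43032 ≈ -0.097579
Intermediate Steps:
B = 2704 (B = 52² = 2704)
(B + 1495)/(((-6 + 24) - 34)*424 - 36248) = (2704 + 1495)/(((-6 + 24) - 34)*424 - 36248) = 4199/((18 - 34)*424 - 36248) = 4199/(-16*424 - 36248) = 4199/(-6784 - 36248) = 4199/(-43032) = 4199*(-1/43032) = -4199/43032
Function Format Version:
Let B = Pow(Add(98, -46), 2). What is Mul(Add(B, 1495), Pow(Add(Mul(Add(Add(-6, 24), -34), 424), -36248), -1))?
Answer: Rational(-4199, 43032) ≈ -0.097579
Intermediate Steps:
B = 2704 (B = Pow(52, 2) = 2704)
Mul(Add(B, 1495), Pow(Add(Mul(Add(Add(-6, 24), -34), 424), -36248), -1)) = Mul(Add(2704, 1495), Pow(Add(Mul(Add(Add(-6, 24), -34), 424), -36248), -1)) = Mul(4199, Pow(Add(Mul(Add(18, -34), 424), -36248), -1)) = Mul(4199, Pow(Add(Mul(-16, 424), -36248), -1)) = Mul(4199, Pow(Add(-6784, -36248), -1)) = Mul(4199, Pow(-43032, -1)) = Mul(4199, Rational(-1, 43032)) = Rational(-4199, 43032)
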